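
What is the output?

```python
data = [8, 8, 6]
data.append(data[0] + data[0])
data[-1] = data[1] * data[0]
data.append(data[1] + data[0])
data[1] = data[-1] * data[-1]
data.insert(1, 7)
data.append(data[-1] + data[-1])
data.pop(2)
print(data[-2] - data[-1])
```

-16

append data[0]+data[0] = 8+8 = 16 → [8, 8, 6, 16]
data[-1] = data[1]*data[0] = 8*8 = 64 → [8, 8, 6, 64]
append data[1]+data[0] = 8+8 = 16 → [8, 8, 6, 64, 16]
data[1] = data[-1]*data[-1] = 16*16 = 256 → [8, 256, 6, 64, 16]
insert 7 at 1 → [8, 7, 256, 6, 64, 16]
append data[-1]+data[-1] = 16+16 = 32 → [8, 7, 256, 6, 64, 16, 32]
pop(2) removes 256 → [8, 7, 6, 64, 16, 32]
data[-2]-data[-1] = 16-32 = -16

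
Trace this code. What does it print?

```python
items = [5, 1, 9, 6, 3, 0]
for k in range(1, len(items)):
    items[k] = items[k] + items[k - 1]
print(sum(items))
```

95

k=1: items[1] = 1+5 = 6 → [5, 6, 9, 6, 3, 0]
k=2: items[2] = 9+6 = 15 → [5, 6, 15, 6, 3, 0]
k=3: items[3] = 6+15 = 21 → [5, 6, 15, 21, 3, 0]
k=4: items[4] = 3+21 = 24 → [5, 6, 15, 21, 24, 0]
k=5: items[5] = 0+24 = 24 → [5, 6, 15, 21, 24, 24]
sum = 95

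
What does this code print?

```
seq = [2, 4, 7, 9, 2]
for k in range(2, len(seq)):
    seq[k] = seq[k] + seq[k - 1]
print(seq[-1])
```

k=2: seq[2] = 7+4 = 11 → [2, 4, 11, 9, 2]
k=3: seq[3] = 9+11 = 20 → [2, 4, 11, 20, 2]
k=4: seq[4] = 2+20 = 22 → [2, 4, 11, 20, 22]

22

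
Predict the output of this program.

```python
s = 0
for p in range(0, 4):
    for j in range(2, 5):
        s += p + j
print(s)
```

p=0,j=2: s = 0+2 = 2
p=0,j=3: s = 2+3 = 5
p=0,j=4: s = 5+4 = 9
p=1,j=2: s = 9+3 = 12
p=1,j=3: s = 12+4 = 16
p=1,j=4: s = 16+5 = 21
p=2,j=2: s = 21+4 = 25
p=2,j=3: s = 25+5 = 30
p=2,j=4: s = 30+6 = 36
p=3,j=2: s = 36+5 = 41
p=3,j=3: s = 41+6 = 47
p=3,j=4: s = 47+7 = 54

54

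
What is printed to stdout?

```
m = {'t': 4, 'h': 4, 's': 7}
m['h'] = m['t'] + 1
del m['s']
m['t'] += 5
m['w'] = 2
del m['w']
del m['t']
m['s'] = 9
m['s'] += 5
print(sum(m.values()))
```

19

m['h'] = m['t']+1 = 5 → {'t': 4, 'h': 5, 's': 7}
del 's' → {'t': 4, 'h': 5}
m['t'] = 4+5 = 9 → {'t': 9, 'h': 5}
m['w'] = 2 → {'t': 9, 'h': 5, 'w': 2}
del 'w' → {'t': 9, 'h': 5}
del 't' → {'h': 5}
m['s'] = 9 → {'h': 5, 's': 9}
m['s'] = 9+5 = 14 → {'h': 5, 's': 14}
sum of values = 19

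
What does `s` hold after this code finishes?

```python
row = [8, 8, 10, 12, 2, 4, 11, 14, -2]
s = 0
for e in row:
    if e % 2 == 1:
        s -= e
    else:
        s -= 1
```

-19

e=8: not odd, s = 0-1 = -1
e=8: not odd, s = (-1)-1 = -2
e=10: not odd, s = (-2)-1 = -3
e=12: not odd, s = (-3)-1 = -4
e=2: not odd, s = (-4)-1 = -5
e=4: not odd, s = (-5)-1 = -6
e=11: odd, s = (-6)-11 = -17
e=14: not odd, s = (-17)-1 = -18
e=-2: not odd, s = (-18)-1 = -19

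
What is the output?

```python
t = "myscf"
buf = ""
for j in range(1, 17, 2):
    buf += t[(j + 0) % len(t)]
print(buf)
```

j=1: add t[1]='y' → 'y'
j=3: add t[3]='c' → 'yc'
j=5: add t[0]='m' → 'ycm'
j=7: add t[2]='s' → 'ycms'
j=9: add t[4]='f' → 'ycmsf'
j=11: add t[1]='y' → 'ycmsfy'
j=13: add t[3]='c' → 'ycmsfyc'
j=15: add t[0]='m' → 'ycmsfycm'

ycmsfycm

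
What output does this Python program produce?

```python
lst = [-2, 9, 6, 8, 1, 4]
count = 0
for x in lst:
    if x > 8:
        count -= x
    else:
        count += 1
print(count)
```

-4

x=-2: not >8, count = 0+1 = 1
x=9: >8, count = 1-9 = -8
x=6: not >8, count = (-8)+1 = -7
x=8: not >8, count = (-7)+1 = -6
x=1: not >8, count = (-6)+1 = -5
x=4: not >8, count = (-5)+1 = -4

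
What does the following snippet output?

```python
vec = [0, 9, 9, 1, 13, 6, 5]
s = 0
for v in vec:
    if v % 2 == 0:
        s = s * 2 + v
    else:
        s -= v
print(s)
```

v=0: even, s = 0*2+0 = 0
v=9: not even, s = 0-9 = -9
v=9: not even, s = (-9)-9 = -18
v=1: not even, s = (-18)-1 = -19
v=13: not even, s = (-19)-13 = -32
v=6: even, s = (-32)*2+6 = -58
v=5: not even, s = (-58)-5 = -63

-63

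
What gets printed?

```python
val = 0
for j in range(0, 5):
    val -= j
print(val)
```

-10

j=0: val = 0-0 = 0
j=1: val = 0-1 = -1
j=2: val = (-1)-2 = -3
j=3: val = (-3)-3 = -6
j=4: val = (-6)-4 = -10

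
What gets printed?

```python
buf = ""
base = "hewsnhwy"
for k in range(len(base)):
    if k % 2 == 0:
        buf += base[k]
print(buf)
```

hwnw

k=0: add 'h' → 'h'
k=1: skip
k=2: add 'w' → 'hw'
k=3: skip
k=4: add 'n' → 'hwn'
k=5: skip
k=6: add 'w' → 'hwnw'
k=7: skip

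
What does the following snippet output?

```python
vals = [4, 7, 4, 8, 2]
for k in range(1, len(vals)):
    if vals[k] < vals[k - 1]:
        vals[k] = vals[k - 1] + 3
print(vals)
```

[4, 7, 10, 13, 16]

k=1: 7>=4, unchanged → [4, 7, 4, 8, 2]
k=2: 4<7, vals[2] = 7+3 = 10 → [4, 7, 10, 8, 2]
k=3: 8<10, vals[3] = 10+3 = 13 → [4, 7, 10, 13, 2]
k=4: 2<13, vals[4] = 13+3 = 16 → [4, 7, 10, 13, 16]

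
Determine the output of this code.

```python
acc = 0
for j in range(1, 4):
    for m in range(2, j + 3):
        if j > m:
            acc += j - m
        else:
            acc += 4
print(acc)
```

33

j=1,m=2: not 1>2, acc = 0+4 = 4
j=1,m=3: not 1>3, acc = 4+4 = 8
j=2,m=2: not 2>2, acc = 8+4 = 12
j=2,m=3: not 2>3, acc = 12+4 = 16
j=2,m=4: not 2>4, acc = 16+4 = 20
j=3,m=2: 3>2, acc = 20+1 = 21
j=3,m=3: not 3>3, acc = 21+4 = 25
j=3,m=4: not 3>4, acc = 25+4 = 29
j=3,m=5: not 3>5, acc = 29+4 = 33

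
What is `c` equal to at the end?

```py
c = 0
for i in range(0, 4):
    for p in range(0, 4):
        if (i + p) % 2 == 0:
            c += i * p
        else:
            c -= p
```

i=0,p=0: even sum, c = 0+0 = 0
i=0,p=1: odd sum, c = 0-1 = -1
i=0,p=2: even sum, c = (-1)+0 = -1
i=0,p=3: odd sum, c = (-1)-3 = -4
i=1,p=0: odd sum, c = (-4)-0 = -4
i=1,p=1: even sum, c = (-4)+1 = -3
i=1,p=2: odd sum, c = (-3)-2 = -5
i=1,p=3: even sum, c = (-5)+3 = -2
i=2,p=0: even sum, c = (-2)+0 = -2
i=2,p=1: odd sum, c = (-2)-1 = -3
i=2,p=2: even sum, c = (-3)+4 = 1
i=2,p=3: odd sum, c = 1-3 = -2
i=3,p=0: odd sum, c = (-2)-0 = -2
i=3,p=1: even sum, c = (-2)+3 = 1
i=3,p=2: odd sum, c = 1-2 = -1
i=3,p=3: even sum, c = (-1)+9 = 8

8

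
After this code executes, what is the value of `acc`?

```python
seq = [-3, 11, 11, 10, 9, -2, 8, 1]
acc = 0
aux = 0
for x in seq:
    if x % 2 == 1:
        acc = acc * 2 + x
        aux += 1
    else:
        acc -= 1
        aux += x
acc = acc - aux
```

74

x=-3: odd, acc = 0*2+(-3) = -3; aux=1
x=11: odd, acc = (-3)*2+11 = 5; aux=2
x=11: odd, acc = 5*2+11 = 21; aux=3
x=10: not odd, acc = 21-1 = 20; aux=13
x=9: odd, acc = 20*2+9 = 49; aux=14
x=-2: not odd, acc = 49-1 = 48; aux=12
x=8: not odd, acc = 48-1 = 47; aux=20
x=1: odd, acc = 47*2+1 = 95; aux=21
acc-aux = 95-21 = 74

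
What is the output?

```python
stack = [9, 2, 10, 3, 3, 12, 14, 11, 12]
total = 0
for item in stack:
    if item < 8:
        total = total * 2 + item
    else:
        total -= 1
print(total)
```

item=9: not <8, total = 0-1 = -1
item=2: <8, total = (-1)*2+2 = 0
item=10: not <8, total = 0-1 = -1
item=3: <8, total = (-1)*2+3 = 1
item=3: <8, total = 1*2+3 = 5
item=12: not <8, total = 5-1 = 4
item=14: not <8, total = 4-1 = 3
item=11: not <8, total = 3-1 = 2
item=12: not <8, total = 2-1 = 1

1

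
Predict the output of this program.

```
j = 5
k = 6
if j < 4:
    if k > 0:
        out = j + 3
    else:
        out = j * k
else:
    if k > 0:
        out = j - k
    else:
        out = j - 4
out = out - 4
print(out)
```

-5

j=5, k=6
j < 4 is False; k > 0 is True
→ out = j - k = -1
out = (-1)-4 = -5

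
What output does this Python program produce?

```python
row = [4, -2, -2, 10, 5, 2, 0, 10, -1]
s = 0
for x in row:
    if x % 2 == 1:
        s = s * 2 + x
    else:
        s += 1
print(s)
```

31

x=4: not odd, s = 0+1 = 1
x=-2: not odd, s = 1+1 = 2
x=-2: not odd, s = 2+1 = 3
x=10: not odd, s = 3+1 = 4
x=5: odd, s = 4*2+5 = 13
x=2: not odd, s = 13+1 = 14
x=0: not odd, s = 14+1 = 15
x=10: not odd, s = 15+1 = 16
x=-1: odd, s = 16*2+(-1) = 31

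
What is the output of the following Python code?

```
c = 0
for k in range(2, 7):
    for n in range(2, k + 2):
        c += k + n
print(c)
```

k=2,n=2: c = 0+4 = 4
k=2,n=3: c = 4+5 = 9
k=3,n=2: c = 9+5 = 14
k=3,n=3: c = 14+6 = 20
k=3,n=4: c = 20+7 = 27
k=4,n=2: c = 27+6 = 33
k=4,n=3: c = 33+7 = 40
k=4,n=4: c = 40+8 = 48
k=4,n=5: c = 48+9 = 57
k=5,n=2: c = 57+7 = 64
k=5,n=3: c = 64+8 = 72
k=5,n=4: c = 72+9 = 81
k=5,n=5: c = 81+10 = 91
k=5,n=6: c = 91+11 = 102
k=6,n=2: c = 102+8 = 110
k=6,n=3: c = 110+9 = 119
k=6,n=4: c = 119+10 = 129
k=6,n=5: c = 129+11 = 140
k=6,n=6: c = 140+12 = 152
k=6,n=7: c = 152+13 = 165

165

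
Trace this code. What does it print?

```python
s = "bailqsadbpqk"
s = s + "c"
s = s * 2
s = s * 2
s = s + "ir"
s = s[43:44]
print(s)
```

q

+ 'c' → 'bailqsadbpqkc'
repeat ×2 → 'bailqsadbpqkcbailqsadbpqkc'
repeat ×2 → 'bailqsadbpqkcbailqsadbpqkcbailqsadbpqkcbailqsadbpqkc'
+ 'ir' → 'bailqsadbpqkcbailqsadbpqkcbailqsadbpqkcbailqsadbpqkcir'
slice [43:44] → 'q'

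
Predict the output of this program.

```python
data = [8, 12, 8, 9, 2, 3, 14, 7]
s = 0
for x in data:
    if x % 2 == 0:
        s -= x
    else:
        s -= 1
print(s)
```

-47

x=8: even, s = 0-8 = -8
x=12: even, s = (-8)-12 = -20
x=8: even, s = (-20)-8 = -28
x=9: not even, s = (-28)-1 = -29
x=2: even, s = (-29)-2 = -31
x=3: not even, s = (-31)-1 = -32
x=14: even, s = (-32)-14 = -46
x=7: not even, s = (-46)-1 = -47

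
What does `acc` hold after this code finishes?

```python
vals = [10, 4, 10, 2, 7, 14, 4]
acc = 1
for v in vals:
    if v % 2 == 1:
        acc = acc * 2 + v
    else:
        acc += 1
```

v=10: not odd, acc = 1+1 = 2
v=4: not odd, acc = 2+1 = 3
v=10: not odd, acc = 3+1 = 4
v=2: not odd, acc = 4+1 = 5
v=7: odd, acc = 5*2+7 = 17
v=14: not odd, acc = 17+1 = 18
v=4: not odd, acc = 18+1 = 19

19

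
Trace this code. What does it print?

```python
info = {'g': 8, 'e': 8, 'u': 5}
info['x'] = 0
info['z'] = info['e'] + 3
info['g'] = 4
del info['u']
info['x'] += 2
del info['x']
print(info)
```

{'g': 4, 'e': 8, 'z': 11}

info['x'] = 0 → {'g': 8, 'e': 8, 'u': 5, 'x': 0}
info['z'] = info['e']+3 = 11 → {'g': 8, 'e': 8, 'u': 5, 'x': 0, 'z': 11}
info['g'] = 4 → {'g': 4, 'e': 8, 'u': 5, 'x': 0, 'z': 11}
del 'u' → {'g': 4, 'e': 8, 'x': 0, 'z': 11}
info['x'] = 0+2 = 2 → {'g': 4, 'e': 8, 'x': 2, 'z': 11}
del 'x' → {'g': 4, 'e': 8, 'z': 11}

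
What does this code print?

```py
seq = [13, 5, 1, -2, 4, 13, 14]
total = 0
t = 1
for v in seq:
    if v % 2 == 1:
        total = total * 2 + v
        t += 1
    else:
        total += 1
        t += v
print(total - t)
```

v=13: odd, total = 0*2+13 = 13; t=2
v=5: odd, total = 13*2+5 = 31; t=3
v=1: odd, total = 31*2+1 = 63; t=4
v=-2: not odd, total = 63+1 = 64; t=2
v=4: not odd, total = 64+1 = 65; t=6
v=13: odd, total = 65*2+13 = 143; t=7
v=14: not odd, total = 143+1 = 144; t=21
total-t = 144-21 = 123

123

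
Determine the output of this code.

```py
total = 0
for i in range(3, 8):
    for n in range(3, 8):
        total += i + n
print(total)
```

i=3,n=3: total = 0+6 = 6
i=3,n=4: total = 6+7 = 13
i=3,n=5: total = 13+8 = 21
i=3,n=6: total = 21+9 = 30
i=3,n=7: total = 30+10 = 40
i=4,n=3: total = 40+7 = 47
i=4,n=4: total = 47+8 = 55
i=4,n=5: total = 55+9 = 64
i=4,n=6: total = 64+10 = 74
i=4,n=7: total = 74+11 = 85
i=5,n=3: total = 85+8 = 93
i=5,n=4: total = 93+9 = 102
i=5,n=5: total = 102+10 = 112
i=5,n=6: total = 112+11 = 123
i=5,n=7: total = 123+12 = 135
i=6,n=3: total = 135+9 = 144
i=6,n=4: total = 144+10 = 154
i=6,n=5: total = 154+11 = 165
i=6,n=6: total = 165+12 = 177
i=6,n=7: total = 177+13 = 190
i=7,n=3: total = 190+10 = 200
i=7,n=4: total = 200+11 = 211
i=7,n=5: total = 211+12 = 223
i=7,n=6: total = 223+13 = 236
i=7,n=7: total = 236+14 = 250

250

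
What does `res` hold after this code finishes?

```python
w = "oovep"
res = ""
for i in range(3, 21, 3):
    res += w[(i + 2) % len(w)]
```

i=3: add w[0]='o' → 'o'
i=6: add w[3]='e' → 'oe'
i=9: add w[1]='o' → 'oeo'
i=12: add w[4]='p' → 'oeop'
i=15: add w[2]='v' → 'oeopv'
i=18: add w[0]='o' → 'oeopvo'

'oeopvo'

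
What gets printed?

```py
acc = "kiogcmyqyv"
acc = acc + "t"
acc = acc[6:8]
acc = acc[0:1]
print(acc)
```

y

+ 't' → 'kiogcmyqyvt'
slice [6:8] → 'yq'
slice [0:1] → 'y'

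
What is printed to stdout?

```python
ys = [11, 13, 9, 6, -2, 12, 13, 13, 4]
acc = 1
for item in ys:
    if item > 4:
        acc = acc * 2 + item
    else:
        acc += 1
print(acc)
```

item=11: >4, acc = 1*2+11 = 13
item=13: >4, acc = 13*2+13 = 39
item=9: >4, acc = 39*2+9 = 87
item=6: >4, acc = 87*2+6 = 180
item=-2: not >4, acc = 180+1 = 181
item=12: >4, acc = 181*2+12 = 374
item=13: >4, acc = 374*2+13 = 761
item=13: >4, acc = 761*2+13 = 1535
item=4: not >4, acc = 1535+1 = 1536

1536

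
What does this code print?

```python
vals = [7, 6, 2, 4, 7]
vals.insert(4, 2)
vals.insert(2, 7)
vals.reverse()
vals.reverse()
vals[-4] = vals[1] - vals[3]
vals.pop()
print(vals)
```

[7, 6, 7, 4, 4, 2]

insert 2 at 4 → [7, 6, 2, 4, 2, 7]
insert 7 at 2 → [7, 6, 7, 2, 4, 2, 7]
reverse → [7, 2, 4, 2, 7, 6, 7]
reverse → [7, 6, 7, 2, 4, 2, 7]
vals[-4] = vals[1]-vals[3] = 6-2 = 4 → [7, 6, 7, 4, 4, 2, 7]
pop() removes 7 → [7, 6, 7, 4, 4, 2]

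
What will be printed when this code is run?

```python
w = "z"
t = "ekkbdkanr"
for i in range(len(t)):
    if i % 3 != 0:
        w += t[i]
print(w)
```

zkkdknr

i=0: skip
i=1: add 'k' → 'zk'
i=2: add 'k' → 'zkk'
i=3: skip
i=4: add 'd' → 'zkkd'
i=5: add 'k' → 'zkkdk'
i=6: skip
i=7: add 'n' → 'zkkdkn'
i=8: add 'r' → 'zkkdknr'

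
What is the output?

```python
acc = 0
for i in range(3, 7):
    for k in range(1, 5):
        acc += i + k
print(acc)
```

i=3,k=1: acc = 0+4 = 4
i=3,k=2: acc = 4+5 = 9
i=3,k=3: acc = 9+6 = 15
i=3,k=4: acc = 15+7 = 22
i=4,k=1: acc = 22+5 = 27
i=4,k=2: acc = 27+6 = 33
i=4,k=3: acc = 33+7 = 40
i=4,k=4: acc = 40+8 = 48
i=5,k=1: acc = 48+6 = 54
i=5,k=2: acc = 54+7 = 61
i=5,k=3: acc = 61+8 = 69
i=5,k=4: acc = 69+9 = 78
i=6,k=1: acc = 78+7 = 85
i=6,k=2: acc = 85+8 = 93
i=6,k=3: acc = 93+9 = 102
i=6,k=4: acc = 102+10 = 112

112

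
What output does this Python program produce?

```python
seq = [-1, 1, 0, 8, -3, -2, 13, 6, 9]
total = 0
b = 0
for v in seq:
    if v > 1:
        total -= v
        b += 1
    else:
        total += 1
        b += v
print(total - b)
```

v=-1: not >1, total = 0+1 = 1; b=-1
v=1: not >1, total = 1+1 = 2; b=0
v=0: not >1, total = 2+1 = 3; b=0
v=8: >1, total = 3-8 = -5; b=1
v=-3: not >1, total = (-5)+1 = -4; b=-2
v=-2: not >1, total = (-4)+1 = -3; b=-4
v=13: >1, total = (-3)-13 = -16; b=-3
v=6: >1, total = (-16)-6 = -22; b=-2
v=9: >1, total = (-22)-9 = -31; b=-1
total-b = (-31)-(-1) = -30

-30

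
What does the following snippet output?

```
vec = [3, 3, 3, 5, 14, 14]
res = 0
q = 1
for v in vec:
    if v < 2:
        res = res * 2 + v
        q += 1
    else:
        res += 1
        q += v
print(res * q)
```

v=3: not <2, res = 0+1 = 1; q=4
v=3: not <2, res = 1+1 = 2; q=7
v=3: not <2, res = 2+1 = 3; q=10
v=5: not <2, res = 3+1 = 4; q=15
v=14: not <2, res = 4+1 = 5; q=29
v=14: not <2, res = 5+1 = 6; q=43
res*q = 6*43 = 258

258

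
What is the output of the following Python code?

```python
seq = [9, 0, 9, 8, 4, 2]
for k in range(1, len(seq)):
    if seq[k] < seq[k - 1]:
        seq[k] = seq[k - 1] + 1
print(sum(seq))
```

69

k=1: 0<9, seq[1] = 9+1 = 10 → [9, 10, 9, 8, 4, 2]
k=2: 9<10, seq[2] = 10+1 = 11 → [9, 10, 11, 8, 4, 2]
k=3: 8<11, seq[3] = 11+1 = 12 → [9, 10, 11, 12, 4, 2]
k=4: 4<12, seq[4] = 12+1 = 13 → [9, 10, 11, 12, 13, 2]
k=5: 2<13, seq[5] = 13+1 = 14 → [9, 10, 11, 12, 13, 14]
sum = 69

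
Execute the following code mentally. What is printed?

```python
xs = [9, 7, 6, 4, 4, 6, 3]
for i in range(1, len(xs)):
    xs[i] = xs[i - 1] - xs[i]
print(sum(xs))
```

i=1: xs[1] = 9-7 = 2 → [9, 2, 6, 4, 4, 6, 3]
i=2: xs[2] = 2-6 = -4 → [9, 2, -4, 4, 4, 6, 3]
i=3: xs[3] = (-4)-4 = -8 → [9, 2, -4, -8, 4, 6, 3]
i=4: xs[4] = (-8)-4 = -12 → [9, 2, -4, -8, -12, 6, 3]
i=5: xs[5] = (-12)-6 = -18 → [9, 2, -4, -8, -12, -18, 3]
i=6: xs[6] = (-18)-3 = -21 → [9, 2, -4, -8, -12, -18, -21]
sum = -52

-52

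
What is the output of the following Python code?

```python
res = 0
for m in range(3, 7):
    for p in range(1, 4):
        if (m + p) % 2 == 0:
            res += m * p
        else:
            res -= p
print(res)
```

m=3,p=1: even sum, res = 0+3 = 3
m=3,p=2: odd sum, res = 3-2 = 1
m=3,p=3: even sum, res = 1+9 = 10
m=4,p=1: odd sum, res = 10-1 = 9
m=4,p=2: even sum, res = 9+8 = 17
m=4,p=3: odd sum, res = 17-3 = 14
m=5,p=1: even sum, res = 14+5 = 19
m=5,p=2: odd sum, res = 19-2 = 17
m=5,p=3: even sum, res = 17+15 = 32
m=6,p=1: odd sum, res = 32-1 = 31
m=6,p=2: even sum, res = 31+12 = 43
m=6,p=3: odd sum, res = 43-3 = 40

40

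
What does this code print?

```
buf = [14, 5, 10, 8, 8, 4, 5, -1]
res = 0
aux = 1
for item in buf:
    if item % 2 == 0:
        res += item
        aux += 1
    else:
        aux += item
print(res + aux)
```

item=14: even, res = 0+14 = 14; aux=2
item=5: not even; aux=7
item=10: even, res = 14+10 = 24; aux=8
item=8: even, res = 24+8 = 32; aux=9
item=8: even, res = 32+8 = 40; aux=10
item=4: even, res = 40+4 = 44; aux=11
item=5: not even; aux=16
item=-1: not even; aux=15
res+aux = 44+15 = 59

59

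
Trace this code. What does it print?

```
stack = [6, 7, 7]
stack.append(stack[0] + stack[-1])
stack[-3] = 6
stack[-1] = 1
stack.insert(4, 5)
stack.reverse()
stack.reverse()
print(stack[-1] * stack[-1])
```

25

append stack[0]+stack[-1] = 6+7 = 13 → [6, 7, 7, 13]
stack[-3] = 6 → [6, 6, 7, 13]
stack[-1] = 1 → [6, 6, 7, 1]
insert 5 at 4 → [6, 6, 7, 1, 5]
reverse → [5, 1, 7, 6, 6]
reverse → [6, 6, 7, 1, 5]
stack[-1]*stack[-1] = 5*5 = 25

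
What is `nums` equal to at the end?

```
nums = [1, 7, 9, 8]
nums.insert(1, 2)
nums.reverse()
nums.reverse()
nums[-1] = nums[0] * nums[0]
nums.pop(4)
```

insert 2 at 1 → [1, 2, 7, 9, 8]
reverse → [8, 9, 7, 2, 1]
reverse → [1, 2, 7, 9, 8]
nums[-1] = nums[0]*nums[0] = 1*1 = 1 → [1, 2, 7, 9, 1]
pop(4) removes 1 → [1, 2, 7, 9]

[1, 2, 7, 9]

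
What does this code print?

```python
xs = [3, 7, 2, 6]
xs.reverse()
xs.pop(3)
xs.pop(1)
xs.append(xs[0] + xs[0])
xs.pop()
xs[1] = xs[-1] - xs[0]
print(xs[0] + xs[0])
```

12

reverse → [6, 2, 7, 3]
pop(3) removes 3 → [6, 2, 7]
pop(1) removes 2 → [6, 7]
append xs[0]+xs[0] = 6+6 = 12 → [6, 7, 12]
pop() removes 12 → [6, 7]
xs[1] = xs[-1]-xs[0] = 7-6 = 1 → [6, 1]
xs[0]+xs[0] = 6+6 = 12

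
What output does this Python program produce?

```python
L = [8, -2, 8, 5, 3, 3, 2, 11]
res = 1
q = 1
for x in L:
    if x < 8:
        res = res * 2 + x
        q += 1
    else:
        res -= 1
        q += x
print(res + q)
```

x=8: not <8, res = 1-1 = 0; q=9
x=-2: <8, res = 0*2+(-2) = -2; q=10
x=8: not <8, res = (-2)-1 = -3; q=18
x=5: <8, res = (-3)*2+5 = -1; q=19
x=3: <8, res = (-1)*2+3 = 1; q=20
x=3: <8, res = 1*2+3 = 5; q=21
x=2: <8, res = 5*2+2 = 12; q=22
x=11: not <8, res = 12-1 = 11; q=33
res+q = 11+33 = 44

44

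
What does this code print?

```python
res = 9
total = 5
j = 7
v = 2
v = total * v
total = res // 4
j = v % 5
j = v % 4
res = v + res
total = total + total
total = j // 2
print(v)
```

v = 5*2 = 10
total = 9//4 = 2
j = 10%5 = 0
j = 10%4 = 2
res = 10+9 = 19
total = 2+2 = 4
total = 2//2 = 1

10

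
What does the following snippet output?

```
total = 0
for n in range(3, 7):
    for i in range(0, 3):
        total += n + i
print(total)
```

n=3,i=0: total = 0+3 = 3
n=3,i=1: total = 3+4 = 7
n=3,i=2: total = 7+5 = 12
n=4,i=0: total = 12+4 = 16
n=4,i=1: total = 16+5 = 21
n=4,i=2: total = 21+6 = 27
n=5,i=0: total = 27+5 = 32
n=5,i=1: total = 32+6 = 38
n=5,i=2: total = 38+7 = 45
n=6,i=0: total = 45+6 = 51
n=6,i=1: total = 51+7 = 58
n=6,i=2: total = 58+8 = 66

66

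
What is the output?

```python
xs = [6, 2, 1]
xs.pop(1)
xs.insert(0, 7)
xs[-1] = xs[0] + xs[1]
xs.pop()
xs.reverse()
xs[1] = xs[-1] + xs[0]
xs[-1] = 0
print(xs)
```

[6, 0]

pop(1) removes 2 → [6, 1]
insert 7 at 0 → [7, 6, 1]
xs[-1] = xs[0]+xs[1] = 7+6 = 13 → [7, 6, 13]
pop() removes 13 → [7, 6]
reverse → [6, 7]
xs[1] = xs[-1]+xs[0] = 7+6 = 13 → [6, 13]
xs[-1] = 0 → [6, 0]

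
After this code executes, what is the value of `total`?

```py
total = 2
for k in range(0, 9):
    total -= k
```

k=0: total = 2-0 = 2
k=1: total = 2-1 = 1
k=2: total = 1-2 = -1
k=3: total = (-1)-3 = -4
k=4: total = (-4)-4 = -8
k=5: total = (-8)-5 = -13
k=6: total = (-13)-6 = -19
k=7: total = (-19)-7 = -26
k=8: total = (-26)-8 = -34

-34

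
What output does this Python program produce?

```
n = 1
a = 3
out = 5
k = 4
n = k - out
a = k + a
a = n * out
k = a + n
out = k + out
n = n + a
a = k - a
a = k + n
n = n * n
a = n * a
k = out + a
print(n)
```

36

n = 4-5 = -1
a = 4+3 = 7
a = (-1)*5 = -5
k = (-5)+(-1) = -6
out = (-6)+5 = -1
n = (-1)+(-5) = -6
a = (-6)-(-5) = -1
a = (-6)+(-6) = -12
n = (-6)*(-6) = 36
a = 36*(-12) = -432
k = (-1)+(-432) = -433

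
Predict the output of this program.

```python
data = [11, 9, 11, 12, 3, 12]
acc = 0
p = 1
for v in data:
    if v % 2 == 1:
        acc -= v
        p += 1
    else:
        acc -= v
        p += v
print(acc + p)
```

v=11: odd, acc = 0-11 = -11; p=2
v=9: odd, acc = (-11)-9 = -20; p=3
v=11: odd, acc = (-20)-11 = -31; p=4
v=12: not odd, acc = (-31)-12 = -43; p=16
v=3: odd, acc = (-43)-3 = -46; p=17
v=12: not odd, acc = (-46)-12 = -58; p=29
acc+p = (-58)+29 = -29

-29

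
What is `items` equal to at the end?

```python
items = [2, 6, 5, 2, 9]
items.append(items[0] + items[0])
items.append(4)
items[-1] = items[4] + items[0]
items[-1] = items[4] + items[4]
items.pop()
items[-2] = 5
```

append items[0]+items[0] = 2+2 = 4 → [2, 6, 5, 2, 9, 4]
append 4 → [2, 6, 5, 2, 9, 4, 4]
items[-1] = items[4]+items[0] = 9+2 = 11 → [2, 6, 5, 2, 9, 4, 11]
items[-1] = items[4]+items[4] = 9+9 = 18 → [2, 6, 5, 2, 9, 4, 18]
pop() removes 18 → [2, 6, 5, 2, 9, 4]
items[-2] = 5 → [2, 6, 5, 2, 5, 4]

[2, 6, 5, 2, 5, 4]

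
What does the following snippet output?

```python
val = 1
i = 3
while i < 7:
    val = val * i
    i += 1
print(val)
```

360

i=3: val = 1*3 = 3
i=4: val = 3*4 = 12
i=5: val = 12*5 = 60
i=6: val = 60*6 = 360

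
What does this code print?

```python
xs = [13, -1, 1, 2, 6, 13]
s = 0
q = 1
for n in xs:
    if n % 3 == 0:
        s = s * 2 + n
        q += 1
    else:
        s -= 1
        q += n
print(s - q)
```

-33

n=13: not %3==0, s = 0-1 = -1; q=14
n=-1: not %3==0, s = (-1)-1 = -2; q=13
n=1: not %3==0, s = (-2)-1 = -3; q=14
n=2: not %3==0, s = (-3)-1 = -4; q=16
n=6: %3==0, s = (-4)*2+6 = -2; q=17
n=13: not %3==0, s = (-2)-1 = -3; q=30
s-q = (-3)-30 = -33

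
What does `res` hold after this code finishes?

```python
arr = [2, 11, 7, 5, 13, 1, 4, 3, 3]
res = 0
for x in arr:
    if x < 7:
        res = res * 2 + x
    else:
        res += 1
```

257

x=2: <7, res = 0*2+2 = 2
x=11: not <7, res = 2+1 = 3
x=7: not <7, res = 3+1 = 4
x=5: <7, res = 4*2+5 = 13
x=13: not <7, res = 13+1 = 14
x=1: <7, res = 14*2+1 = 29
x=4: <7, res = 29*2+4 = 62
x=3: <7, res = 62*2+3 = 127
x=3: <7, res = 127*2+3 = 257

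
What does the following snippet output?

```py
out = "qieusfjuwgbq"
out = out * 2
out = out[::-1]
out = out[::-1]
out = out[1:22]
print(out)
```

repeat ×2 → 'qieusfjuwgbqqieusfjuwgbq'
reverse → 'qbgwujfsueiqqbgwujfsueiq'
reverse → 'qieusfjuwgbqqieusfjuwgbq'
slice [1:22] → 'ieusfjuwgbqqieusfjuwg'

ieusfjuwgbqqieusfjuwg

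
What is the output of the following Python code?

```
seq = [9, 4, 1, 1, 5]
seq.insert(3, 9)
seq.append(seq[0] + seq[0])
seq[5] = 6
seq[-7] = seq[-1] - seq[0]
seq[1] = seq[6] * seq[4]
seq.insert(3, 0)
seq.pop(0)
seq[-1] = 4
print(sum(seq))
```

39

insert 9 at 3 → [9, 4, 1, 9, 1, 5]
append seq[0]+seq[0] = 9+9 = 18 → [9, 4, 1, 9, 1, 5, 18]
seq[5] = 6 → [9, 4, 1, 9, 1, 6, 18]
seq[-7] = seq[-1]-seq[0] = 18-9 = 9 → [9, 4, 1, 9, 1, 6, 18]
seq[1] = seq[6]*seq[4] = 18*1 = 18 → [9, 18, 1, 9, 1, 6, 18]
insert 0 at 3 → [9, 18, 1, 0, 9, 1, 6, 18]
pop(0) removes 9 → [18, 1, 0, 9, 1, 6, 18]
seq[-1] = 4 → [18, 1, 0, 9, 1, 6, 4]
sum = 39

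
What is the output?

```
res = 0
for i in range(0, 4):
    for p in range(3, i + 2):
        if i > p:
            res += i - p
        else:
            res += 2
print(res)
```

i=2,p=3: not 2>3, res = 0+2 = 2
i=3,p=3: not 3>3, res = 2+2 = 4
i=3,p=4: not 3>4, res = 4+2 = 6

6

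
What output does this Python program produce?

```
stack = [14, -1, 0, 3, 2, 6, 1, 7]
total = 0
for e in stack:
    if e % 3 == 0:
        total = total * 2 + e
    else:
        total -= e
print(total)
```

-104

e=14: not %3==0, total = 0-14 = -14
e=-1: not %3==0, total = (-14)-(-1) = -13
e=0: %3==0, total = (-13)*2+0 = -26
e=3: %3==0, total = (-26)*2+3 = -49
e=2: not %3==0, total = (-49)-2 = -51
e=6: %3==0, total = (-51)*2+6 = -96
e=1: not %3==0, total = (-96)-1 = -97
e=7: not %3==0, total = (-97)-7 = -104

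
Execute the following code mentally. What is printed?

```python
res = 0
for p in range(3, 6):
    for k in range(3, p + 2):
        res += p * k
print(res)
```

p=3,k=3: res = 0+9 = 9
p=3,k=4: res = 9+12 = 21
p=4,k=3: res = 21+12 = 33
p=4,k=4: res = 33+16 = 49
p=4,k=5: res = 49+20 = 69
p=5,k=3: res = 69+15 = 84
p=5,k=4: res = 84+20 = 104
p=5,k=5: res = 104+25 = 129
p=5,k=6: res = 129+30 = 159

159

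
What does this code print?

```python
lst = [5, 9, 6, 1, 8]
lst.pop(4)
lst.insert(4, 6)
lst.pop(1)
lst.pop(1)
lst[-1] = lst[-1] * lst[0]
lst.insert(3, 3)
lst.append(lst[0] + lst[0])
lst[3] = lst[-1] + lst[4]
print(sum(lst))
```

66

pop(4) removes 8 → [5, 9, 6, 1]
insert 6 at 4 → [5, 9, 6, 1, 6]
pop(1) removes 9 → [5, 6, 1, 6]
pop(1) removes 6 → [5, 1, 6]
lst[-1] = lst[-1]*lst[0] = 6*5 = 30 → [5, 1, 30]
insert 3 at 3 → [5, 1, 30, 3]
append lst[0]+lst[0] = 5+5 = 10 → [5, 1, 30, 3, 10]
lst[3] = lst[-1]+lst[4] = 10+10 = 20 → [5, 1, 30, 20, 10]
sum = 66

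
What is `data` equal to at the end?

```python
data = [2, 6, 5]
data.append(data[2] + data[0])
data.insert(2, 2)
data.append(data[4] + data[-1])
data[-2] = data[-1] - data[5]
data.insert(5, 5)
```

[2, 6, 2, 5, 0, 5, 14]

append data[2]+data[0] = 5+2 = 7 → [2, 6, 5, 7]
insert 2 at 2 → [2, 6, 2, 5, 7]
append data[4]+data[-1] = 7+7 = 14 → [2, 6, 2, 5, 7, 14]
data[-2] = data[-1]-data[5] = 14-14 = 0 → [2, 6, 2, 5, 0, 14]
insert 5 at 5 → [2, 6, 2, 5, 0, 5, 14]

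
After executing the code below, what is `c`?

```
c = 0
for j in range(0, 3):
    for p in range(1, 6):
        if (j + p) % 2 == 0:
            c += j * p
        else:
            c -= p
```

-3

j=0,p=1: odd sum, c = 0-1 = -1
j=0,p=2: even sum, c = (-1)+0 = -1
j=0,p=3: odd sum, c = (-1)-3 = -4
j=0,p=4: even sum, c = (-4)+0 = -4
j=0,p=5: odd sum, c = (-4)-5 = -9
j=1,p=1: even sum, c = (-9)+1 = -8
j=1,p=2: odd sum, c = (-8)-2 = -10
j=1,p=3: even sum, c = (-10)+3 = -7
j=1,p=4: odd sum, c = (-7)-4 = -11
j=1,p=5: even sum, c = (-11)+5 = -6
j=2,p=1: odd sum, c = (-6)-1 = -7
j=2,p=2: even sum, c = (-7)+4 = -3
j=2,p=3: odd sum, c = (-3)-3 = -6
j=2,p=4: even sum, c = (-6)+8 = 2
j=2,p=5: odd sum, c = 2-5 = -3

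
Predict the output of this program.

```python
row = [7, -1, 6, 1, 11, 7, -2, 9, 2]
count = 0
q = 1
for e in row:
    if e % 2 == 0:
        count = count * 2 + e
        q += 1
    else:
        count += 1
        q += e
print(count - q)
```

14

e=7: not even, count = 0+1 = 1; q=8
e=-1: not even, count = 1+1 = 2; q=7
e=6: even, count = 2*2+6 = 10; q=8
e=1: not even, count = 10+1 = 11; q=9
e=11: not even, count = 11+1 = 12; q=20
e=7: not even, count = 12+1 = 13; q=27
e=-2: even, count = 13*2+(-2) = 24; q=28
e=9: not even, count = 24+1 = 25; q=37
e=2: even, count = 25*2+2 = 52; q=38
count-q = 52-38 = 14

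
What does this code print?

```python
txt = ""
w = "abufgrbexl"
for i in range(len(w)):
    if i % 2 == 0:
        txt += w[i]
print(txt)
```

augbx

i=0: add 'a' → 'a'
i=1: skip
i=2: add 'u' → 'au'
i=3: skip
i=4: add 'g' → 'aug'
i=5: skip
i=6: add 'b' → 'augb'
i=7: skip
i=8: add 'x' → 'augbx'
i=9: skip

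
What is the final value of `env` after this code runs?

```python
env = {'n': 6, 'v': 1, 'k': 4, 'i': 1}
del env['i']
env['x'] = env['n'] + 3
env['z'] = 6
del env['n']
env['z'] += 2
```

del 'i' → {'n': 6, 'v': 1, 'k': 4}
env['x'] = env['n']+3 = 9 → {'n': 6, 'v': 1, 'k': 4, 'x': 9}
env['z'] = 6 → {'n': 6, 'v': 1, 'k': 4, 'x': 9, 'z': 6}
del 'n' → {'v': 1, 'k': 4, 'x': 9, 'z': 6}
env['z'] = 6+2 = 8 → {'v': 1, 'k': 4, 'x': 9, 'z': 8}

{'v': 1, 'k': 4, 'x': 9, 'z': 8}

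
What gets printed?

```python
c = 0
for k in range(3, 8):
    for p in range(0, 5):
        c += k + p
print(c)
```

k=3,p=0: c = 0+3 = 3
k=3,p=1: c = 3+4 = 7
k=3,p=2: c = 7+5 = 12
k=3,p=3: c = 12+6 = 18
k=3,p=4: c = 18+7 = 25
k=4,p=0: c = 25+4 = 29
k=4,p=1: c = 29+5 = 34
k=4,p=2: c = 34+6 = 40
k=4,p=3: c = 40+7 = 47
k=4,p=4: c = 47+8 = 55
k=5,p=0: c = 55+5 = 60
k=5,p=1: c = 60+6 = 66
k=5,p=2: c = 66+7 = 73
k=5,p=3: c = 73+8 = 81
k=5,p=4: c = 81+9 = 90
k=6,p=0: c = 90+6 = 96
k=6,p=1: c = 96+7 = 103
k=6,p=2: c = 103+8 = 111
k=6,p=3: c = 111+9 = 120
k=6,p=4: c = 120+10 = 130
k=7,p=0: c = 130+7 = 137
k=7,p=1: c = 137+8 = 145
k=7,p=2: c = 145+9 = 154
k=7,p=3: c = 154+10 = 164
k=7,p=4: c = 164+11 = 175

175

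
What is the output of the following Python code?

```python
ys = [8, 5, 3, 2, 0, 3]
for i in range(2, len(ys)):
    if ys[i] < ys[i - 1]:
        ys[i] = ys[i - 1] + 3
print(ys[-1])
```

i=2: 3<5, ys[2] = 5+3 = 8 → [8, 5, 8, 2, 0, 3]
i=3: 2<8, ys[3] = 8+3 = 11 → [8, 5, 8, 11, 0, 3]
i=4: 0<11, ys[4] = 11+3 = 14 → [8, 5, 8, 11, 14, 3]
i=5: 3<14, ys[5] = 14+3 = 17 → [8, 5, 8, 11, 14, 17]

17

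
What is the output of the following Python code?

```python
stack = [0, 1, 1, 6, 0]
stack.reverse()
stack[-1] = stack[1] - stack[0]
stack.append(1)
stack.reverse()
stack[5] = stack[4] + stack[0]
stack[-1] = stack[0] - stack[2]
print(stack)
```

reverse → [0, 6, 1, 1, 0]
stack[-1] = stack[1]-stack[0] = 6-0 = 6 → [0, 6, 1, 1, 6]
append 1 → [0, 6, 1, 1, 6, 1]
reverse → [1, 6, 1, 1, 6, 0]
stack[5] = stack[4]+stack[0] = 6+1 = 7 → [1, 6, 1, 1, 6, 7]
stack[-1] = stack[0]-stack[2] = 1-1 = 0 → [1, 6, 1, 1, 6, 0]

[1, 6, 1, 1, 6, 0]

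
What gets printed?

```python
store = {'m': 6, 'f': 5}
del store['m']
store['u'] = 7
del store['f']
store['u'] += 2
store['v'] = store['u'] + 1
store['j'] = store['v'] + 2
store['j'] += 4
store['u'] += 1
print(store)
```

{'u': 10, 'v': 10, 'j': 16}

del 'm' → {'f': 5}
store['u'] = 7 → {'f': 5, 'u': 7}
del 'f' → {'u': 7}
store['u'] = 7+2 = 9 → {'u': 9}
store['v'] = store['u']+1 = 10 → {'u': 9, 'v': 10}
store['j'] = store['v']+2 = 12 → {'u': 9, 'v': 10, 'j': 12}
store['j'] = 12+4 = 16 → {'u': 9, 'v': 10, 'j': 16}
store['u'] = 9+1 = 10 → {'u': 10, 'v': 10, 'j': 16}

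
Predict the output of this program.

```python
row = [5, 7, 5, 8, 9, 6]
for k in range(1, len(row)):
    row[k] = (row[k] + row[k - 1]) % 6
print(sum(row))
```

k=1: row[1] = (7+5)%6 = 0 → [5, 0, 5, 8, 9, 6]
k=2: row[2] = (5+0)%6 = 5 → [5, 0, 5, 8, 9, 6]
k=3: row[3] = (8+5)%6 = 1 → [5, 0, 5, 1, 9, 6]
k=4: row[4] = (9+1)%6 = 4 → [5, 0, 5, 1, 4, 6]
k=5: row[5] = (6+4)%6 = 4 → [5, 0, 5, 1, 4, 4]
sum = 19

19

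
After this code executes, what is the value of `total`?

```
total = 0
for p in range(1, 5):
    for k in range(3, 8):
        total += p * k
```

250

p=1,k=3: total = 0+3 = 3
p=1,k=4: total = 3+4 = 7
p=1,k=5: total = 7+5 = 12
p=1,k=6: total = 12+6 = 18
p=1,k=7: total = 18+7 = 25
p=2,k=3: total = 25+6 = 31
p=2,k=4: total = 31+8 = 39
p=2,k=5: total = 39+10 = 49
p=2,k=6: total = 49+12 = 61
p=2,k=7: total = 61+14 = 75
p=3,k=3: total = 75+9 = 84
p=3,k=4: total = 84+12 = 96
p=3,k=5: total = 96+15 = 111
p=3,k=6: total = 111+18 = 129
p=3,k=7: total = 129+21 = 150
p=4,k=3: total = 150+12 = 162
p=4,k=4: total = 162+16 = 178
p=4,k=5: total = 178+20 = 198
p=4,k=6: total = 198+24 = 222
p=4,k=7: total = 222+28 = 250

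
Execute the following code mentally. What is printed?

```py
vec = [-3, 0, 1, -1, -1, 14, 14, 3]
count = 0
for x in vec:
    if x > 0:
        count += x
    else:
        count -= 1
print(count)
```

28

x=-3: not >0, count = 0-1 = -1
x=0: not >0, count = (-1)-1 = -2
x=1: >0, count = (-2)+1 = -1
x=-1: not >0, count = (-1)-1 = -2
x=-1: not >0, count = (-2)-1 = -3
x=14: >0, count = (-3)+14 = 11
x=14: >0, count = 11+14 = 25
x=3: >0, count = 25+3 = 28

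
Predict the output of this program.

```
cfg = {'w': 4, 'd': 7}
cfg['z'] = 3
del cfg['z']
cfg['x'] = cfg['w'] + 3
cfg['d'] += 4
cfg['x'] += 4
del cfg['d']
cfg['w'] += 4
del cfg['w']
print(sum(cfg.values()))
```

11

cfg['z'] = 3 → {'w': 4, 'd': 7, 'z': 3}
del 'z' → {'w': 4, 'd': 7}
cfg['x'] = cfg['w']+3 = 7 → {'w': 4, 'd': 7, 'x': 7}
cfg['d'] = 7+4 = 11 → {'w': 4, 'd': 11, 'x': 7}
cfg['x'] = 7+4 = 11 → {'w': 4, 'd': 11, 'x': 11}
del 'd' → {'w': 4, 'x': 11}
cfg['w'] = 4+4 = 8 → {'w': 8, 'x': 11}
del 'w' → {'x': 11}
sum of values = 11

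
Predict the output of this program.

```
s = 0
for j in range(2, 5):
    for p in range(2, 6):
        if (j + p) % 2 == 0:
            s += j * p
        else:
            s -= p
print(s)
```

j=2,p=2: even sum, s = 0+4 = 4
j=2,p=3: odd sum, s = 4-3 = 1
j=2,p=4: even sum, s = 1+8 = 9
j=2,p=5: odd sum, s = 9-5 = 4
j=3,p=2: odd sum, s = 4-2 = 2
j=3,p=3: even sum, s = 2+9 = 11
j=3,p=4: odd sum, s = 11-4 = 7
j=3,p=5: even sum, s = 7+15 = 22
j=4,p=2: even sum, s = 22+8 = 30
j=4,p=3: odd sum, s = 30-3 = 27
j=4,p=4: even sum, s = 27+16 = 43
j=4,p=5: odd sum, s = 43-5 = 38

38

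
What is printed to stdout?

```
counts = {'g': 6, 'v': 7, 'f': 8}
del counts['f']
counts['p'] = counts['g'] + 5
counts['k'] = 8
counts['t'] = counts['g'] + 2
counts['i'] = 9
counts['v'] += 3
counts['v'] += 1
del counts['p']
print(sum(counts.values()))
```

42

del 'f' → {'g': 6, 'v': 7}
counts['p'] = counts['g']+5 = 11 → {'g': 6, 'v': 7, 'p': 11}
counts['k'] = 8 → {'g': 6, 'v': 7, 'p': 11, 'k': 8}
counts['t'] = counts['g']+2 = 8 → {'g': 6, 'v': 7, 'p': 11, 'k': 8, 't': 8}
counts['i'] = 9 → {'g': 6, 'v': 7, 'p': 11, 'k': 8, 't': 8, 'i': 9}
counts['v'] = 7+3 = 10 → {'g': 6, 'v': 10, 'p': 11, 'k': 8, 't': 8, 'i': 9}
counts['v'] = 10+1 = 11 → {'g': 6, 'v': 11, 'p': 11, 'k': 8, 't': 8, 'i': 9}
del 'p' → {'g': 6, 'v': 11, 'k': 8, 't': 8, 'i': 9}
sum of values = 42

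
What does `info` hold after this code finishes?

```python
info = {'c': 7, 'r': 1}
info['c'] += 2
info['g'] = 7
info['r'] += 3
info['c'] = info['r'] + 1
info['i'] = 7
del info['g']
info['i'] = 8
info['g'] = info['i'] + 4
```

{'c': 5, 'r': 4, 'i': 8, 'g': 12}

info['c'] = 7+2 = 9 → {'c': 9, 'r': 1}
info['g'] = 7 → {'c': 9, 'r': 1, 'g': 7}
info['r'] = 1+3 = 4 → {'c': 9, 'r': 4, 'g': 7}
info['c'] = info['r']+1 = 5 → {'c': 5, 'r': 4, 'g': 7}
info['i'] = 7 → {'c': 5, 'r': 4, 'g': 7, 'i': 7}
del 'g' → {'c': 5, 'r': 4, 'i': 7}
info['i'] = 8 → {'c': 5, 'r': 4, 'i': 8}
info['g'] = info['i']+4 = 12 → {'c': 5, 'r': 4, 'i': 8, 'g': 12}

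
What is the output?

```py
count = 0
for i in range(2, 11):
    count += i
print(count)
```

54

i=2: count = 0+2 = 2
i=3: count = 2+3 = 5
i=4: count = 5+4 = 9
i=5: count = 9+5 = 14
i=6: count = 14+6 = 20
i=7: count = 20+7 = 27
i=8: count = 27+8 = 35
i=9: count = 35+9 = 44
i=10: count = 44+10 = 54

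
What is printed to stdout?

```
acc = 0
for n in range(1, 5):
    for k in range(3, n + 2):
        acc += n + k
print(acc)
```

42

n=2,k=3: acc = 0+5 = 5
n=3,k=3: acc = 5+6 = 11
n=3,k=4: acc = 11+7 = 18
n=4,k=3: acc = 18+7 = 25
n=4,k=4: acc = 25+8 = 33
n=4,k=5: acc = 33+9 = 42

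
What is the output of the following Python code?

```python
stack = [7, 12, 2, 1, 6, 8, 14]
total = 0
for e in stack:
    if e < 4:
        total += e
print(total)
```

e=7: not <4
e=12: not <4
e=2: <4, total = 0+2 = 2
e=1: <4, total = 2+1 = 3
e=6: not <4
e=8: not <4
e=14: not <4

3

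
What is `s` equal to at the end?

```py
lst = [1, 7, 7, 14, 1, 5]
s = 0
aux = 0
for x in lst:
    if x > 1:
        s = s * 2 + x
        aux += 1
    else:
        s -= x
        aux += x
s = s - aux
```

93

x=1: not >1, s = 0-1 = -1; aux=1
x=7: >1, s = (-1)*2+7 = 5; aux=2
x=7: >1, s = 5*2+7 = 17; aux=3
x=14: >1, s = 17*2+14 = 48; aux=4
x=1: not >1, s = 48-1 = 47; aux=5
x=5: >1, s = 47*2+5 = 99; aux=6
s-aux = 99-6 = 93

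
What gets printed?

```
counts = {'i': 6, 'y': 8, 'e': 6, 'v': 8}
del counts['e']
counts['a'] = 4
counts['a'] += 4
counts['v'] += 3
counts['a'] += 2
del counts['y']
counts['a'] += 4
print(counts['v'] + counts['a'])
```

del 'e' → {'i': 6, 'y': 8, 'v': 8}
counts['a'] = 4 → {'i': 6, 'y': 8, 'v': 8, 'a': 4}
counts['a'] = 4+4 = 8 → {'i': 6, 'y': 8, 'v': 8, 'a': 8}
counts['v'] = 8+3 = 11 → {'i': 6, 'y': 8, 'v': 11, 'a': 8}
counts['a'] = 8+2 = 10 → {'i': 6, 'y': 8, 'v': 11, 'a': 10}
del 'y' → {'i': 6, 'v': 11, 'a': 10}
counts['a'] = 10+4 = 14 → {'i': 6, 'v': 11, 'a': 14}
counts['v']+counts['a'] = 11+14 = 25

25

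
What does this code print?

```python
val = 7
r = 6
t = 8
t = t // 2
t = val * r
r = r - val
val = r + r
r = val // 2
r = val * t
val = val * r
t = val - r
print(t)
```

252

t = 8//2 = 4
t = 7*6 = 42
r = 6-7 = -1
val = (-1)+(-1) = -2
r = (-2)//2 = -1
r = (-2)*42 = -84
val = (-2)*(-84) = 168
t = 168-(-84) = 252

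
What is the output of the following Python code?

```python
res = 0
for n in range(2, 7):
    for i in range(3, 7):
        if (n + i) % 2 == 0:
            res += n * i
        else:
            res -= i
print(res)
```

140

n=2,i=3: odd sum, res = 0-3 = -3
n=2,i=4: even sum, res = (-3)+8 = 5
n=2,i=5: odd sum, res = 5-5 = 0
n=2,i=6: even sum, res = 0+12 = 12
n=3,i=3: even sum, res = 12+9 = 21
n=3,i=4: odd sum, res = 21-4 = 17
n=3,i=5: even sum, res = 17+15 = 32
n=3,i=6: odd sum, res = 32-6 = 26
n=4,i=3: odd sum, res = 26-3 = 23
n=4,i=4: even sum, res = 23+16 = 39
n=4,i=5: odd sum, res = 39-5 = 34
n=4,i=6: even sum, res = 34+24 = 58
n=5,i=3: even sum, res = 58+15 = 73
n=5,i=4: odd sum, res = 73-4 = 69
n=5,i=5: even sum, res = 69+25 = 94
n=5,i=6: odd sum, res = 94-6 = 88
n=6,i=3: odd sum, res = 88-3 = 85
n=6,i=4: even sum, res = 85+24 = 109
n=6,i=5: odd sum, res = 109-5 = 104
n=6,i=6: even sum, res = 104+36 = 140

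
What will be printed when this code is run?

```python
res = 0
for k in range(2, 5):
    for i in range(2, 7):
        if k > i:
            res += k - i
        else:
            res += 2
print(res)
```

k=2,i=2: not 2>2, res = 0+2 = 2
k=2,i=3: not 2>3, res = 2+2 = 4
k=2,i=4: not 2>4, res = 4+2 = 6
k=2,i=5: not 2>5, res = 6+2 = 8
k=2,i=6: not 2>6, res = 8+2 = 10
k=3,i=2: 3>2, res = 10+1 = 11
k=3,i=3: not 3>3, res = 11+2 = 13
k=3,i=4: not 3>4, res = 13+2 = 15
k=3,i=5: not 3>5, res = 15+2 = 17
k=3,i=6: not 3>6, res = 17+2 = 19
k=4,i=2: 4>2, res = 19+2 = 21
k=4,i=3: 4>3, res = 21+1 = 22
k=4,i=4: not 4>4, res = 22+2 = 24
k=4,i=5: not 4>5, res = 24+2 = 26
k=4,i=6: not 4>6, res = 26+2 = 28

28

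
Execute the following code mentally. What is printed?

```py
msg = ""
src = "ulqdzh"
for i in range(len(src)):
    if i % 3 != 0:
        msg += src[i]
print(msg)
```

lqzh

i=0: skip
i=1: add 'l' → 'l'
i=2: add 'q' → 'lq'
i=3: skip
i=4: add 'z' → 'lqz'
i=5: add 'h' → 'lqzh'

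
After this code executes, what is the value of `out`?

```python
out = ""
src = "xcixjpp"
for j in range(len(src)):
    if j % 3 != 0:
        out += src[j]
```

'cijp'

j=0: skip
j=1: add 'c' → 'c'
j=2: add 'i' → 'ci'
j=3: skip
j=4: add 'j' → 'cij'
j=5: add 'p' → 'cijp'
j=6: skip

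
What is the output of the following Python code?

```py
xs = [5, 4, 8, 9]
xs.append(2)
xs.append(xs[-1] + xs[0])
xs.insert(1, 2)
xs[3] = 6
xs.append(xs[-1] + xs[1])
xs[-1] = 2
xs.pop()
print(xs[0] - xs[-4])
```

-1

append 2 → [5, 4, 8, 9, 2]
append xs[-1]+xs[0] = 2+5 = 7 → [5, 4, 8, 9, 2, 7]
insert 2 at 1 → [5, 2, 4, 8, 9, 2, 7]
xs[3] = 6 → [5, 2, 4, 6, 9, 2, 7]
append xs[-1]+xs[1] = 7+2 = 9 → [5, 2, 4, 6, 9, 2, 7, 9]
xs[-1] = 2 → [5, 2, 4, 6, 9, 2, 7, 2]
pop() removes 2 → [5, 2, 4, 6, 9, 2, 7]
xs[0]-xs[-4] = 5-6 = -1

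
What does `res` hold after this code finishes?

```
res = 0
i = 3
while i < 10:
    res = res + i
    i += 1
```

42

i=3: res = 0+3 = 3
i=4: res = 3+4 = 7
i=5: res = 7+5 = 12
i=6: res = 12+6 = 18
i=7: res = 18+7 = 25
i=8: res = 25+8 = 33
i=9: res = 33+9 = 42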